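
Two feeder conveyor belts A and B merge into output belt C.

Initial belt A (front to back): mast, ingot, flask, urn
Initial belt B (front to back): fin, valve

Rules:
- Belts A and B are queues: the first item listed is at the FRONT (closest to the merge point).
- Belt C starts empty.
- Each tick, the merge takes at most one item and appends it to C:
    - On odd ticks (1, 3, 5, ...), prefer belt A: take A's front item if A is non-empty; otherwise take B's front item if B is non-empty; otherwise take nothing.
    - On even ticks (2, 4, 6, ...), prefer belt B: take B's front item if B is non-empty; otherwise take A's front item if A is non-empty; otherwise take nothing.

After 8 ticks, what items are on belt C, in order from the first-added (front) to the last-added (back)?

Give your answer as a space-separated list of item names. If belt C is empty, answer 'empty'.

Answer: mast fin ingot valve flask urn

Derivation:
Tick 1: prefer A, take mast from A; A=[ingot,flask,urn] B=[fin,valve] C=[mast]
Tick 2: prefer B, take fin from B; A=[ingot,flask,urn] B=[valve] C=[mast,fin]
Tick 3: prefer A, take ingot from A; A=[flask,urn] B=[valve] C=[mast,fin,ingot]
Tick 4: prefer B, take valve from B; A=[flask,urn] B=[-] C=[mast,fin,ingot,valve]
Tick 5: prefer A, take flask from A; A=[urn] B=[-] C=[mast,fin,ingot,valve,flask]
Tick 6: prefer B, take urn from A; A=[-] B=[-] C=[mast,fin,ingot,valve,flask,urn]
Tick 7: prefer A, both empty, nothing taken; A=[-] B=[-] C=[mast,fin,ingot,valve,flask,urn]
Tick 8: prefer B, both empty, nothing taken; A=[-] B=[-] C=[mast,fin,ingot,valve,flask,urn]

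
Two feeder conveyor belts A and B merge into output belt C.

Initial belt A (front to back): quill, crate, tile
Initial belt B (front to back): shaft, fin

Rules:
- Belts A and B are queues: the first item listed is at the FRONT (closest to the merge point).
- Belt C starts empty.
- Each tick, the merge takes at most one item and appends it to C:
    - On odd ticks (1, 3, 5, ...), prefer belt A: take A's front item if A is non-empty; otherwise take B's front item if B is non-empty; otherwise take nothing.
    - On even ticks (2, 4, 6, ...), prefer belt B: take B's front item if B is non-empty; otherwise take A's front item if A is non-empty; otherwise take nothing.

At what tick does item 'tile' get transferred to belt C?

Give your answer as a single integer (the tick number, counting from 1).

Answer: 5

Derivation:
Tick 1: prefer A, take quill from A; A=[crate,tile] B=[shaft,fin] C=[quill]
Tick 2: prefer B, take shaft from B; A=[crate,tile] B=[fin] C=[quill,shaft]
Tick 3: prefer A, take crate from A; A=[tile] B=[fin] C=[quill,shaft,crate]
Tick 4: prefer B, take fin from B; A=[tile] B=[-] C=[quill,shaft,crate,fin]
Tick 5: prefer A, take tile from A; A=[-] B=[-] C=[quill,shaft,crate,fin,tile]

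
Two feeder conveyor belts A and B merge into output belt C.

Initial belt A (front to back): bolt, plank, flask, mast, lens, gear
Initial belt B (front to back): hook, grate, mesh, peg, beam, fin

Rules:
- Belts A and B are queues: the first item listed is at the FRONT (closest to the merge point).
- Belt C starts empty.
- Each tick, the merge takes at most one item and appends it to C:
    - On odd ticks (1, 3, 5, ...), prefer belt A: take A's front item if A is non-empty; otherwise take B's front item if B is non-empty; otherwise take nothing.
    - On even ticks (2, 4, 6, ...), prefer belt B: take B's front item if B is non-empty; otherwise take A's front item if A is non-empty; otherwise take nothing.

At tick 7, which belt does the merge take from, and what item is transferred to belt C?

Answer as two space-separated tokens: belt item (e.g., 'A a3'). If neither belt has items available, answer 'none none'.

Answer: A mast

Derivation:
Tick 1: prefer A, take bolt from A; A=[plank,flask,mast,lens,gear] B=[hook,grate,mesh,peg,beam,fin] C=[bolt]
Tick 2: prefer B, take hook from B; A=[plank,flask,mast,lens,gear] B=[grate,mesh,peg,beam,fin] C=[bolt,hook]
Tick 3: prefer A, take plank from A; A=[flask,mast,lens,gear] B=[grate,mesh,peg,beam,fin] C=[bolt,hook,plank]
Tick 4: prefer B, take grate from B; A=[flask,mast,lens,gear] B=[mesh,peg,beam,fin] C=[bolt,hook,plank,grate]
Tick 5: prefer A, take flask from A; A=[mast,lens,gear] B=[mesh,peg,beam,fin] C=[bolt,hook,plank,grate,flask]
Tick 6: prefer B, take mesh from B; A=[mast,lens,gear] B=[peg,beam,fin] C=[bolt,hook,plank,grate,flask,mesh]
Tick 7: prefer A, take mast from A; A=[lens,gear] B=[peg,beam,fin] C=[bolt,hook,plank,grate,flask,mesh,mast]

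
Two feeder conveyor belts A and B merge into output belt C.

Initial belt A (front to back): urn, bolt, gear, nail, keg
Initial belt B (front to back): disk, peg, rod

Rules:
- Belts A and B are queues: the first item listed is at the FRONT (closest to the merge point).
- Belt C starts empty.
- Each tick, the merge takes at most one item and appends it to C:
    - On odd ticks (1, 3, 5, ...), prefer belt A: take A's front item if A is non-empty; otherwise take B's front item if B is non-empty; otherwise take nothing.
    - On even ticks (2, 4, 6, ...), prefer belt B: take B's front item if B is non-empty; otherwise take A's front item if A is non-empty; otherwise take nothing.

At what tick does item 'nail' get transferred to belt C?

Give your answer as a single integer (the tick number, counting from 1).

Tick 1: prefer A, take urn from A; A=[bolt,gear,nail,keg] B=[disk,peg,rod] C=[urn]
Tick 2: prefer B, take disk from B; A=[bolt,gear,nail,keg] B=[peg,rod] C=[urn,disk]
Tick 3: prefer A, take bolt from A; A=[gear,nail,keg] B=[peg,rod] C=[urn,disk,bolt]
Tick 4: prefer B, take peg from B; A=[gear,nail,keg] B=[rod] C=[urn,disk,bolt,peg]
Tick 5: prefer A, take gear from A; A=[nail,keg] B=[rod] C=[urn,disk,bolt,peg,gear]
Tick 6: prefer B, take rod from B; A=[nail,keg] B=[-] C=[urn,disk,bolt,peg,gear,rod]
Tick 7: prefer A, take nail from A; A=[keg] B=[-] C=[urn,disk,bolt,peg,gear,rod,nail]

Answer: 7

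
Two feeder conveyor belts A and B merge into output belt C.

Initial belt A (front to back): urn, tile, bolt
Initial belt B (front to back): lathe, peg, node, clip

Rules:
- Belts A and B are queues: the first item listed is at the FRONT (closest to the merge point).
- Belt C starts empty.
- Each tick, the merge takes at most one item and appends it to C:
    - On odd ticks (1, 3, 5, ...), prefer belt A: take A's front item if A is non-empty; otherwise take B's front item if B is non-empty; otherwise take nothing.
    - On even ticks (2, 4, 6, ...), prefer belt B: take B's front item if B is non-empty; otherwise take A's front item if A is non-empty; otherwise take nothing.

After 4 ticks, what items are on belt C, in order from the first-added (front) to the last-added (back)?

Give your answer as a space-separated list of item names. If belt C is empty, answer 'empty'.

Answer: urn lathe tile peg

Derivation:
Tick 1: prefer A, take urn from A; A=[tile,bolt] B=[lathe,peg,node,clip] C=[urn]
Tick 2: prefer B, take lathe from B; A=[tile,bolt] B=[peg,node,clip] C=[urn,lathe]
Tick 3: prefer A, take tile from A; A=[bolt] B=[peg,node,clip] C=[urn,lathe,tile]
Tick 4: prefer B, take peg from B; A=[bolt] B=[node,clip] C=[urn,lathe,tile,peg]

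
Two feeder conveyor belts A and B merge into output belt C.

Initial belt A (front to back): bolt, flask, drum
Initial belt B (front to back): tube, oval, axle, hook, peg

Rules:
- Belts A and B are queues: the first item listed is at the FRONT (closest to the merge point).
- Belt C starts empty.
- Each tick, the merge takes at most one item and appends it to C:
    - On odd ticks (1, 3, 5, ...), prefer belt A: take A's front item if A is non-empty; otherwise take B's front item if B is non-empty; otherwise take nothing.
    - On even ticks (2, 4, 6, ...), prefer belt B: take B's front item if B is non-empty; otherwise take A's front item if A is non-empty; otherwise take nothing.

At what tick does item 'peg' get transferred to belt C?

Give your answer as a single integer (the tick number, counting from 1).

Answer: 8

Derivation:
Tick 1: prefer A, take bolt from A; A=[flask,drum] B=[tube,oval,axle,hook,peg] C=[bolt]
Tick 2: prefer B, take tube from B; A=[flask,drum] B=[oval,axle,hook,peg] C=[bolt,tube]
Tick 3: prefer A, take flask from A; A=[drum] B=[oval,axle,hook,peg] C=[bolt,tube,flask]
Tick 4: prefer B, take oval from B; A=[drum] B=[axle,hook,peg] C=[bolt,tube,flask,oval]
Tick 5: prefer A, take drum from A; A=[-] B=[axle,hook,peg] C=[bolt,tube,flask,oval,drum]
Tick 6: prefer B, take axle from B; A=[-] B=[hook,peg] C=[bolt,tube,flask,oval,drum,axle]
Tick 7: prefer A, take hook from B; A=[-] B=[peg] C=[bolt,tube,flask,oval,drum,axle,hook]
Tick 8: prefer B, take peg from B; A=[-] B=[-] C=[bolt,tube,flask,oval,drum,axle,hook,peg]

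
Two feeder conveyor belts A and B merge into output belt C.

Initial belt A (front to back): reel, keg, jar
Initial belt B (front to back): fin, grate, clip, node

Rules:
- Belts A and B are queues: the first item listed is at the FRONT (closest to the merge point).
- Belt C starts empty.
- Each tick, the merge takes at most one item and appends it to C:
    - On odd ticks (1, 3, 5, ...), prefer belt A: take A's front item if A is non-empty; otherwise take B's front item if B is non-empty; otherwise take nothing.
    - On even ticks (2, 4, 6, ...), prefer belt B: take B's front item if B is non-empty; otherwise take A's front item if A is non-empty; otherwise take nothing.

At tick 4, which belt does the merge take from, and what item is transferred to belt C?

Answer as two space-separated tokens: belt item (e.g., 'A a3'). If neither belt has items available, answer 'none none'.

Tick 1: prefer A, take reel from A; A=[keg,jar] B=[fin,grate,clip,node] C=[reel]
Tick 2: prefer B, take fin from B; A=[keg,jar] B=[grate,clip,node] C=[reel,fin]
Tick 3: prefer A, take keg from A; A=[jar] B=[grate,clip,node] C=[reel,fin,keg]
Tick 4: prefer B, take grate from B; A=[jar] B=[clip,node] C=[reel,fin,keg,grate]

Answer: B grate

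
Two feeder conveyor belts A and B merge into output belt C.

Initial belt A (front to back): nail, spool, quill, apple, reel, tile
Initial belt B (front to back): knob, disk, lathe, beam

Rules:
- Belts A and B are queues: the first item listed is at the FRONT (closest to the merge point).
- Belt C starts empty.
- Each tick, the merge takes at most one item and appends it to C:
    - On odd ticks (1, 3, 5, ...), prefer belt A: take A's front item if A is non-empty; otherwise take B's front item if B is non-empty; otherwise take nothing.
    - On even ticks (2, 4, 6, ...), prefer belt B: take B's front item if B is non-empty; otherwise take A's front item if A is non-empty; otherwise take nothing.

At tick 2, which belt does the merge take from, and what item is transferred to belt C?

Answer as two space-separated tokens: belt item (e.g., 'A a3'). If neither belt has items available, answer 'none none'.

Answer: B knob

Derivation:
Tick 1: prefer A, take nail from A; A=[spool,quill,apple,reel,tile] B=[knob,disk,lathe,beam] C=[nail]
Tick 2: prefer B, take knob from B; A=[spool,quill,apple,reel,tile] B=[disk,lathe,beam] C=[nail,knob]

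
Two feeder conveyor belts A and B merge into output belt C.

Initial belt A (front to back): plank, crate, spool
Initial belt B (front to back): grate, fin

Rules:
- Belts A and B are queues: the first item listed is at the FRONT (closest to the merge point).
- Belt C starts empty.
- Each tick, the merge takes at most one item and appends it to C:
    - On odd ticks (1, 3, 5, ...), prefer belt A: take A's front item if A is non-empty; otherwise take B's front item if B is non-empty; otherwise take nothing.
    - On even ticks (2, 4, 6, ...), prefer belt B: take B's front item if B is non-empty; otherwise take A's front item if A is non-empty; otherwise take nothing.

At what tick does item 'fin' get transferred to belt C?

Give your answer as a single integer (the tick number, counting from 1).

Answer: 4

Derivation:
Tick 1: prefer A, take plank from A; A=[crate,spool] B=[grate,fin] C=[plank]
Tick 2: prefer B, take grate from B; A=[crate,spool] B=[fin] C=[plank,grate]
Tick 3: prefer A, take crate from A; A=[spool] B=[fin] C=[plank,grate,crate]
Tick 4: prefer B, take fin from B; A=[spool] B=[-] C=[plank,grate,crate,fin]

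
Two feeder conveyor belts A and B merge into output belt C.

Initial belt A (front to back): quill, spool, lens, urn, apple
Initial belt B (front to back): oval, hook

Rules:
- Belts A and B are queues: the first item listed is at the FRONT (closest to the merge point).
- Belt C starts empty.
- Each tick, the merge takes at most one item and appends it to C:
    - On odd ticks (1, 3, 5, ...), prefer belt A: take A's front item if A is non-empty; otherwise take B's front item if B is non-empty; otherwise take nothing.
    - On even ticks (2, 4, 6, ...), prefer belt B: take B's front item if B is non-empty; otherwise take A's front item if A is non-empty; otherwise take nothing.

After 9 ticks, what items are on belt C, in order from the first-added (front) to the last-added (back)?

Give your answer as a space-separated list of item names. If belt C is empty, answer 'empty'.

Tick 1: prefer A, take quill from A; A=[spool,lens,urn,apple] B=[oval,hook] C=[quill]
Tick 2: prefer B, take oval from B; A=[spool,lens,urn,apple] B=[hook] C=[quill,oval]
Tick 3: prefer A, take spool from A; A=[lens,urn,apple] B=[hook] C=[quill,oval,spool]
Tick 4: prefer B, take hook from B; A=[lens,urn,apple] B=[-] C=[quill,oval,spool,hook]
Tick 5: prefer A, take lens from A; A=[urn,apple] B=[-] C=[quill,oval,spool,hook,lens]
Tick 6: prefer B, take urn from A; A=[apple] B=[-] C=[quill,oval,spool,hook,lens,urn]
Tick 7: prefer A, take apple from A; A=[-] B=[-] C=[quill,oval,spool,hook,lens,urn,apple]
Tick 8: prefer B, both empty, nothing taken; A=[-] B=[-] C=[quill,oval,spool,hook,lens,urn,apple]
Tick 9: prefer A, both empty, nothing taken; A=[-] B=[-] C=[quill,oval,spool,hook,lens,urn,apple]

Answer: quill oval spool hook lens urn apple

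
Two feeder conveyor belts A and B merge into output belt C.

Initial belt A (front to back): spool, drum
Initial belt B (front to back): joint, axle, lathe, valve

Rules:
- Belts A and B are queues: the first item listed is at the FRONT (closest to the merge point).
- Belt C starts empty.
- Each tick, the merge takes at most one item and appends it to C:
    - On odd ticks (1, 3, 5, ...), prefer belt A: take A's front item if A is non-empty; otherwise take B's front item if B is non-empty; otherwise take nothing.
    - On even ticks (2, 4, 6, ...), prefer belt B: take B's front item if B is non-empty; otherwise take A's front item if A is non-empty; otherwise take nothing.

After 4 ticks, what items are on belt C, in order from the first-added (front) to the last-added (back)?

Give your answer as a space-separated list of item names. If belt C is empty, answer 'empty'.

Answer: spool joint drum axle

Derivation:
Tick 1: prefer A, take spool from A; A=[drum] B=[joint,axle,lathe,valve] C=[spool]
Tick 2: prefer B, take joint from B; A=[drum] B=[axle,lathe,valve] C=[spool,joint]
Tick 3: prefer A, take drum from A; A=[-] B=[axle,lathe,valve] C=[spool,joint,drum]
Tick 4: prefer B, take axle from B; A=[-] B=[lathe,valve] C=[spool,joint,drum,axle]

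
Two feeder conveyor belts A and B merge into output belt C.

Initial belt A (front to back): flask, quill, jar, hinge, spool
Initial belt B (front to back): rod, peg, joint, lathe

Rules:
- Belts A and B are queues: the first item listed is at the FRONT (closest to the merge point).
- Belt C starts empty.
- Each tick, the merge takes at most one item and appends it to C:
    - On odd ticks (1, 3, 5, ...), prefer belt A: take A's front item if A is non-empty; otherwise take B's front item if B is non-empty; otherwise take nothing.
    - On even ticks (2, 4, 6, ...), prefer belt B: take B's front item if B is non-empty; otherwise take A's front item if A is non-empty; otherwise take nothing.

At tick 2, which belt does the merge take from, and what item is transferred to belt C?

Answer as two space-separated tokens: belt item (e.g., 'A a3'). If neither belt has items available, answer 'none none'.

Tick 1: prefer A, take flask from A; A=[quill,jar,hinge,spool] B=[rod,peg,joint,lathe] C=[flask]
Tick 2: prefer B, take rod from B; A=[quill,jar,hinge,spool] B=[peg,joint,lathe] C=[flask,rod]

Answer: B rod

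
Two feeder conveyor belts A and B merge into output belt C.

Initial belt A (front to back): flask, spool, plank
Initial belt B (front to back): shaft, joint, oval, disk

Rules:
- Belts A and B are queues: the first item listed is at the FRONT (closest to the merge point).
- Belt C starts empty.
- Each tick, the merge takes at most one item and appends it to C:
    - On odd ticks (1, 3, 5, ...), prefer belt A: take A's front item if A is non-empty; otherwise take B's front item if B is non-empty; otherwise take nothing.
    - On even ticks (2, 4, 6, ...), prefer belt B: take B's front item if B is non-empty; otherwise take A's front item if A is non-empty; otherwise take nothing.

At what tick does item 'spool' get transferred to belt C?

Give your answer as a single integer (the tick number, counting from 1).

Answer: 3

Derivation:
Tick 1: prefer A, take flask from A; A=[spool,plank] B=[shaft,joint,oval,disk] C=[flask]
Tick 2: prefer B, take shaft from B; A=[spool,plank] B=[joint,oval,disk] C=[flask,shaft]
Tick 3: prefer A, take spool from A; A=[plank] B=[joint,oval,disk] C=[flask,shaft,spool]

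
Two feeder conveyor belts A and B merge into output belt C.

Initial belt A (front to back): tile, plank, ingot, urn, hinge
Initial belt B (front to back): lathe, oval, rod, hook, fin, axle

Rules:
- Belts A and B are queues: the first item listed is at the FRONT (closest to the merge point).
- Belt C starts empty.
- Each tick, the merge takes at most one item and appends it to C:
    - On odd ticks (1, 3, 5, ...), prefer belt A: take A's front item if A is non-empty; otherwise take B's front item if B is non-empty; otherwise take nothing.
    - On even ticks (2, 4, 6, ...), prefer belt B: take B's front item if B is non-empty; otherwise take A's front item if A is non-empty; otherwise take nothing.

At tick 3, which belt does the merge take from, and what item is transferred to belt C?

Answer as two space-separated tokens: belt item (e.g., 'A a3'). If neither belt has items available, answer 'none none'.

Tick 1: prefer A, take tile from A; A=[plank,ingot,urn,hinge] B=[lathe,oval,rod,hook,fin,axle] C=[tile]
Tick 2: prefer B, take lathe from B; A=[plank,ingot,urn,hinge] B=[oval,rod,hook,fin,axle] C=[tile,lathe]
Tick 3: prefer A, take plank from A; A=[ingot,urn,hinge] B=[oval,rod,hook,fin,axle] C=[tile,lathe,plank]

Answer: A plank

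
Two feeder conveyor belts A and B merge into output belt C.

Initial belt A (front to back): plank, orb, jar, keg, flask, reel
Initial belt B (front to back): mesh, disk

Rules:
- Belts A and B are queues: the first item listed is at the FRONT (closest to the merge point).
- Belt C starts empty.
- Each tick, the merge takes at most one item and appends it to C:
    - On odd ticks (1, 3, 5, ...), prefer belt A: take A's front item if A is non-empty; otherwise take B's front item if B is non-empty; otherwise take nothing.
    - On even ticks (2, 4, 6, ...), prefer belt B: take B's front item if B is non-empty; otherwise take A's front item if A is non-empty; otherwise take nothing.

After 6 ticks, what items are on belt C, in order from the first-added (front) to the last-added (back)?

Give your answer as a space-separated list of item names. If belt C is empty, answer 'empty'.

Tick 1: prefer A, take plank from A; A=[orb,jar,keg,flask,reel] B=[mesh,disk] C=[plank]
Tick 2: prefer B, take mesh from B; A=[orb,jar,keg,flask,reel] B=[disk] C=[plank,mesh]
Tick 3: prefer A, take orb from A; A=[jar,keg,flask,reel] B=[disk] C=[plank,mesh,orb]
Tick 4: prefer B, take disk from B; A=[jar,keg,flask,reel] B=[-] C=[plank,mesh,orb,disk]
Tick 5: prefer A, take jar from A; A=[keg,flask,reel] B=[-] C=[plank,mesh,orb,disk,jar]
Tick 6: prefer B, take keg from A; A=[flask,reel] B=[-] C=[plank,mesh,orb,disk,jar,keg]

Answer: plank mesh orb disk jar keg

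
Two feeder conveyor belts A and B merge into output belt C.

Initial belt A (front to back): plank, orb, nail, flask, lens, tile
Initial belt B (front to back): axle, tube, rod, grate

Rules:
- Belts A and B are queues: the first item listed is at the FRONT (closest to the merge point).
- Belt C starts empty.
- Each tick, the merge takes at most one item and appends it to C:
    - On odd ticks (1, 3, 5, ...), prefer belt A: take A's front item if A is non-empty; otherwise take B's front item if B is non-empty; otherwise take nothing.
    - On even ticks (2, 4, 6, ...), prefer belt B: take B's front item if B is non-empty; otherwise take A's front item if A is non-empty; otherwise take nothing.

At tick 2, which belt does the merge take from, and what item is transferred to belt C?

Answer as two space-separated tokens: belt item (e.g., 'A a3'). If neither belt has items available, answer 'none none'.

Answer: B axle

Derivation:
Tick 1: prefer A, take plank from A; A=[orb,nail,flask,lens,tile] B=[axle,tube,rod,grate] C=[plank]
Tick 2: prefer B, take axle from B; A=[orb,nail,flask,lens,tile] B=[tube,rod,grate] C=[plank,axle]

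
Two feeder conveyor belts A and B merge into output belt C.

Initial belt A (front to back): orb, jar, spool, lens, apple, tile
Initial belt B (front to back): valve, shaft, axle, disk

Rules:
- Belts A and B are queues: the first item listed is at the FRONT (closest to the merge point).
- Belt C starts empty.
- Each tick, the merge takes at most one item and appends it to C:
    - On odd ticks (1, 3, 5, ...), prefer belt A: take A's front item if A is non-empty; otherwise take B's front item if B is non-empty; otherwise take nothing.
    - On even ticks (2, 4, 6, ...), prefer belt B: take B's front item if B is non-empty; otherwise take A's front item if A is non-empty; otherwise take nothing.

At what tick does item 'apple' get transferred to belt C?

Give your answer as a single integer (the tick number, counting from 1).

Answer: 9

Derivation:
Tick 1: prefer A, take orb from A; A=[jar,spool,lens,apple,tile] B=[valve,shaft,axle,disk] C=[orb]
Tick 2: prefer B, take valve from B; A=[jar,spool,lens,apple,tile] B=[shaft,axle,disk] C=[orb,valve]
Tick 3: prefer A, take jar from A; A=[spool,lens,apple,tile] B=[shaft,axle,disk] C=[orb,valve,jar]
Tick 4: prefer B, take shaft from B; A=[spool,lens,apple,tile] B=[axle,disk] C=[orb,valve,jar,shaft]
Tick 5: prefer A, take spool from A; A=[lens,apple,tile] B=[axle,disk] C=[orb,valve,jar,shaft,spool]
Tick 6: prefer B, take axle from B; A=[lens,apple,tile] B=[disk] C=[orb,valve,jar,shaft,spool,axle]
Tick 7: prefer A, take lens from A; A=[apple,tile] B=[disk] C=[orb,valve,jar,shaft,spool,axle,lens]
Tick 8: prefer B, take disk from B; A=[apple,tile] B=[-] C=[orb,valve,jar,shaft,spool,axle,lens,disk]
Tick 9: prefer A, take apple from A; A=[tile] B=[-] C=[orb,valve,jar,shaft,spool,axle,lens,disk,apple]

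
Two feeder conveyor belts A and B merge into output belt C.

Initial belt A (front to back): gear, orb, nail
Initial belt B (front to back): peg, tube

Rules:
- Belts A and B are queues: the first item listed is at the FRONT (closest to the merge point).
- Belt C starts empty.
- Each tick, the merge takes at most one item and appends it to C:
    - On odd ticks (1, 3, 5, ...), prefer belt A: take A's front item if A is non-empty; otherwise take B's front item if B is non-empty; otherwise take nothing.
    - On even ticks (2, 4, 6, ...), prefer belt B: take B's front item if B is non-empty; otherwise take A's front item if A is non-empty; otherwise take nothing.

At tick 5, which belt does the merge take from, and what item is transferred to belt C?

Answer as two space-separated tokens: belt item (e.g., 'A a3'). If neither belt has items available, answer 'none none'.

Answer: A nail

Derivation:
Tick 1: prefer A, take gear from A; A=[orb,nail] B=[peg,tube] C=[gear]
Tick 2: prefer B, take peg from B; A=[orb,nail] B=[tube] C=[gear,peg]
Tick 3: prefer A, take orb from A; A=[nail] B=[tube] C=[gear,peg,orb]
Tick 4: prefer B, take tube from B; A=[nail] B=[-] C=[gear,peg,orb,tube]
Tick 5: prefer A, take nail from A; A=[-] B=[-] C=[gear,peg,orb,tube,nail]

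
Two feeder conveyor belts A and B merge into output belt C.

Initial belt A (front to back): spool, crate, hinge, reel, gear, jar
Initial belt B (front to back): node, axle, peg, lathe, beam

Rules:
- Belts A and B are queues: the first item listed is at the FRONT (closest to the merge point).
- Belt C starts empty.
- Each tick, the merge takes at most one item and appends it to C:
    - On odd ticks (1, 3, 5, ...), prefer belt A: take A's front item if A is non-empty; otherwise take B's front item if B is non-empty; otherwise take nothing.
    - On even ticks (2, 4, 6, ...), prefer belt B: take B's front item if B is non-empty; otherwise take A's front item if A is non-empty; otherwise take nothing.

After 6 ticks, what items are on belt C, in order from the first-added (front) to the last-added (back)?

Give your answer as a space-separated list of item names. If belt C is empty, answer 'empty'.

Tick 1: prefer A, take spool from A; A=[crate,hinge,reel,gear,jar] B=[node,axle,peg,lathe,beam] C=[spool]
Tick 2: prefer B, take node from B; A=[crate,hinge,reel,gear,jar] B=[axle,peg,lathe,beam] C=[spool,node]
Tick 3: prefer A, take crate from A; A=[hinge,reel,gear,jar] B=[axle,peg,lathe,beam] C=[spool,node,crate]
Tick 4: prefer B, take axle from B; A=[hinge,reel,gear,jar] B=[peg,lathe,beam] C=[spool,node,crate,axle]
Tick 5: prefer A, take hinge from A; A=[reel,gear,jar] B=[peg,lathe,beam] C=[spool,node,crate,axle,hinge]
Tick 6: prefer B, take peg from B; A=[reel,gear,jar] B=[lathe,beam] C=[spool,node,crate,axle,hinge,peg]

Answer: spool node crate axle hinge peg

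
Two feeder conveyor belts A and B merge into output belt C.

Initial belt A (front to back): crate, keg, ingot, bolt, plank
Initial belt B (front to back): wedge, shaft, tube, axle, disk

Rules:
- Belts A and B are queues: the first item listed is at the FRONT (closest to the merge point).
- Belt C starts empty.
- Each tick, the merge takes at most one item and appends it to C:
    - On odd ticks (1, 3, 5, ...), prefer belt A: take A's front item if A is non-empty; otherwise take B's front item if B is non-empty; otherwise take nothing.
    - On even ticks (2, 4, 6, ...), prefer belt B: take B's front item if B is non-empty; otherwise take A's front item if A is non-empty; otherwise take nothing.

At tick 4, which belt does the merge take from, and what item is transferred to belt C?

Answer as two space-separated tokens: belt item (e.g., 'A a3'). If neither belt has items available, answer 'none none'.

Answer: B shaft

Derivation:
Tick 1: prefer A, take crate from A; A=[keg,ingot,bolt,plank] B=[wedge,shaft,tube,axle,disk] C=[crate]
Tick 2: prefer B, take wedge from B; A=[keg,ingot,bolt,plank] B=[shaft,tube,axle,disk] C=[crate,wedge]
Tick 3: prefer A, take keg from A; A=[ingot,bolt,plank] B=[shaft,tube,axle,disk] C=[crate,wedge,keg]
Tick 4: prefer B, take shaft from B; A=[ingot,bolt,plank] B=[tube,axle,disk] C=[crate,wedge,keg,shaft]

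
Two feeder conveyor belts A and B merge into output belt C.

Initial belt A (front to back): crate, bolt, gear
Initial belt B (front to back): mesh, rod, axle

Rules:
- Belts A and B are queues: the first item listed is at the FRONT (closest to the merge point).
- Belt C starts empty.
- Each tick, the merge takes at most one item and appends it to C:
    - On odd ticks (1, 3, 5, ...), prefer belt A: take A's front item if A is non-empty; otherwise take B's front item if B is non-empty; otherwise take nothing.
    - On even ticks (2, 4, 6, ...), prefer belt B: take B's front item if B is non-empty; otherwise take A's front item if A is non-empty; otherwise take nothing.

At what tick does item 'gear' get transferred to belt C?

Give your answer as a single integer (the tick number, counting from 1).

Tick 1: prefer A, take crate from A; A=[bolt,gear] B=[mesh,rod,axle] C=[crate]
Tick 2: prefer B, take mesh from B; A=[bolt,gear] B=[rod,axle] C=[crate,mesh]
Tick 3: prefer A, take bolt from A; A=[gear] B=[rod,axle] C=[crate,mesh,bolt]
Tick 4: prefer B, take rod from B; A=[gear] B=[axle] C=[crate,mesh,bolt,rod]
Tick 5: prefer A, take gear from A; A=[-] B=[axle] C=[crate,mesh,bolt,rod,gear]

Answer: 5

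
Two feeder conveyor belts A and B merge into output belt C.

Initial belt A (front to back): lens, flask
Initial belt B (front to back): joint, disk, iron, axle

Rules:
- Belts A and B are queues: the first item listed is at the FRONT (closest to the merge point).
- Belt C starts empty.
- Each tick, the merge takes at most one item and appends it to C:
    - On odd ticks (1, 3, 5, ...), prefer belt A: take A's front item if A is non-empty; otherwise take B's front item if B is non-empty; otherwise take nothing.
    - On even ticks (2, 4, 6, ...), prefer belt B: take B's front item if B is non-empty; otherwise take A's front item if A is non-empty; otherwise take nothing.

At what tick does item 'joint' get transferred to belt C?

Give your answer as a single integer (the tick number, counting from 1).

Answer: 2

Derivation:
Tick 1: prefer A, take lens from A; A=[flask] B=[joint,disk,iron,axle] C=[lens]
Tick 2: prefer B, take joint from B; A=[flask] B=[disk,iron,axle] C=[lens,joint]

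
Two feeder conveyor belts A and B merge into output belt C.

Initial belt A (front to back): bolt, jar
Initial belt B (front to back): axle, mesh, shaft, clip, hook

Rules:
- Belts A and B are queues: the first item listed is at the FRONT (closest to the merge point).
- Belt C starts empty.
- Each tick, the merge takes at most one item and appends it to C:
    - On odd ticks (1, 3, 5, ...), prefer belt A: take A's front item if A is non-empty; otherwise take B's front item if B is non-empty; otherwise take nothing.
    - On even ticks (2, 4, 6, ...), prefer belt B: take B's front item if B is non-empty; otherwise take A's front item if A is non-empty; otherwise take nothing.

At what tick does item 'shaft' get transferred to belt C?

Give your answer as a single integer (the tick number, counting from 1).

Tick 1: prefer A, take bolt from A; A=[jar] B=[axle,mesh,shaft,clip,hook] C=[bolt]
Tick 2: prefer B, take axle from B; A=[jar] B=[mesh,shaft,clip,hook] C=[bolt,axle]
Tick 3: prefer A, take jar from A; A=[-] B=[mesh,shaft,clip,hook] C=[bolt,axle,jar]
Tick 4: prefer B, take mesh from B; A=[-] B=[shaft,clip,hook] C=[bolt,axle,jar,mesh]
Tick 5: prefer A, take shaft from B; A=[-] B=[clip,hook] C=[bolt,axle,jar,mesh,shaft]

Answer: 5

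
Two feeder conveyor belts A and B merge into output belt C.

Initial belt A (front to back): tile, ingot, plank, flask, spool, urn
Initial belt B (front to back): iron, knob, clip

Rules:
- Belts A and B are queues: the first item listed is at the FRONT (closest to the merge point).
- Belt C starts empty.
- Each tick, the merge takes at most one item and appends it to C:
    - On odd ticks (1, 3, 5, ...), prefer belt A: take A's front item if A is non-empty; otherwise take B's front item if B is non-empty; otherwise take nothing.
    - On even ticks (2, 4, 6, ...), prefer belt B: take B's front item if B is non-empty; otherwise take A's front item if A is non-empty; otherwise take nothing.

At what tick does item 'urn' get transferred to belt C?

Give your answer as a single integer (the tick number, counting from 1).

Answer: 9

Derivation:
Tick 1: prefer A, take tile from A; A=[ingot,plank,flask,spool,urn] B=[iron,knob,clip] C=[tile]
Tick 2: prefer B, take iron from B; A=[ingot,plank,flask,spool,urn] B=[knob,clip] C=[tile,iron]
Tick 3: prefer A, take ingot from A; A=[plank,flask,spool,urn] B=[knob,clip] C=[tile,iron,ingot]
Tick 4: prefer B, take knob from B; A=[plank,flask,spool,urn] B=[clip] C=[tile,iron,ingot,knob]
Tick 5: prefer A, take plank from A; A=[flask,spool,urn] B=[clip] C=[tile,iron,ingot,knob,plank]
Tick 6: prefer B, take clip from B; A=[flask,spool,urn] B=[-] C=[tile,iron,ingot,knob,plank,clip]
Tick 7: prefer A, take flask from A; A=[spool,urn] B=[-] C=[tile,iron,ingot,knob,plank,clip,flask]
Tick 8: prefer B, take spool from A; A=[urn] B=[-] C=[tile,iron,ingot,knob,plank,clip,flask,spool]
Tick 9: prefer A, take urn from A; A=[-] B=[-] C=[tile,iron,ingot,knob,plank,clip,flask,spool,urn]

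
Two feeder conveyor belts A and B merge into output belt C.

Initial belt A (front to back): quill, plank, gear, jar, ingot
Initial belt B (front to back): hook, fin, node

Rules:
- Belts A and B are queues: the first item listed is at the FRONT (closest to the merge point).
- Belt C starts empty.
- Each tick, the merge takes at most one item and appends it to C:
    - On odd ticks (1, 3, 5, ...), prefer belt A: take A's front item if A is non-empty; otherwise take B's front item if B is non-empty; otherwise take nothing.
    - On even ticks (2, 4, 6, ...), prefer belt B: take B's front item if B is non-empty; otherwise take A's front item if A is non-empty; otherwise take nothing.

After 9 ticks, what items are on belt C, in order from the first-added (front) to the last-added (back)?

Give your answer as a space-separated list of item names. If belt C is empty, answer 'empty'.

Answer: quill hook plank fin gear node jar ingot

Derivation:
Tick 1: prefer A, take quill from A; A=[plank,gear,jar,ingot] B=[hook,fin,node] C=[quill]
Tick 2: prefer B, take hook from B; A=[plank,gear,jar,ingot] B=[fin,node] C=[quill,hook]
Tick 3: prefer A, take plank from A; A=[gear,jar,ingot] B=[fin,node] C=[quill,hook,plank]
Tick 4: prefer B, take fin from B; A=[gear,jar,ingot] B=[node] C=[quill,hook,plank,fin]
Tick 5: prefer A, take gear from A; A=[jar,ingot] B=[node] C=[quill,hook,plank,fin,gear]
Tick 6: prefer B, take node from B; A=[jar,ingot] B=[-] C=[quill,hook,plank,fin,gear,node]
Tick 7: prefer A, take jar from A; A=[ingot] B=[-] C=[quill,hook,plank,fin,gear,node,jar]
Tick 8: prefer B, take ingot from A; A=[-] B=[-] C=[quill,hook,plank,fin,gear,node,jar,ingot]
Tick 9: prefer A, both empty, nothing taken; A=[-] B=[-] C=[quill,hook,plank,fin,gear,node,jar,ingot]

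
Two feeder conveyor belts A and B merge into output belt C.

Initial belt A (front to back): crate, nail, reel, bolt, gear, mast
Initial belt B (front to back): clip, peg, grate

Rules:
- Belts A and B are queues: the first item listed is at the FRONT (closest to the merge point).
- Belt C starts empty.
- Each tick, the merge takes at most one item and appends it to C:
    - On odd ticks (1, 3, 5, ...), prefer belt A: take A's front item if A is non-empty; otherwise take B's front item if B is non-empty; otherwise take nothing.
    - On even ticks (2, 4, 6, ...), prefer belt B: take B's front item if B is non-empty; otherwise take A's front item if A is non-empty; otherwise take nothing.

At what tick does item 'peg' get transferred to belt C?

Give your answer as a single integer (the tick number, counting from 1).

Tick 1: prefer A, take crate from A; A=[nail,reel,bolt,gear,mast] B=[clip,peg,grate] C=[crate]
Tick 2: prefer B, take clip from B; A=[nail,reel,bolt,gear,mast] B=[peg,grate] C=[crate,clip]
Tick 3: prefer A, take nail from A; A=[reel,bolt,gear,mast] B=[peg,grate] C=[crate,clip,nail]
Tick 4: prefer B, take peg from B; A=[reel,bolt,gear,mast] B=[grate] C=[crate,clip,nail,peg]

Answer: 4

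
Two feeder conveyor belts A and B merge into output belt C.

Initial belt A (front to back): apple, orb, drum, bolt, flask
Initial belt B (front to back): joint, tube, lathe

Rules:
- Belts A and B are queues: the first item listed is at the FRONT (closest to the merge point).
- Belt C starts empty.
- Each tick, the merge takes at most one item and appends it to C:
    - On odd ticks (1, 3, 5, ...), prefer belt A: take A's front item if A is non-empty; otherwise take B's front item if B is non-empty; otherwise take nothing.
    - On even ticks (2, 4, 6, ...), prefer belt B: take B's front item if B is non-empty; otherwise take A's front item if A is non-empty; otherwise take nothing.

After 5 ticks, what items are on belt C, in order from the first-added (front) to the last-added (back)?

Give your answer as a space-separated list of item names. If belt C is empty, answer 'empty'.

Answer: apple joint orb tube drum

Derivation:
Tick 1: prefer A, take apple from A; A=[orb,drum,bolt,flask] B=[joint,tube,lathe] C=[apple]
Tick 2: prefer B, take joint from B; A=[orb,drum,bolt,flask] B=[tube,lathe] C=[apple,joint]
Tick 3: prefer A, take orb from A; A=[drum,bolt,flask] B=[tube,lathe] C=[apple,joint,orb]
Tick 4: prefer B, take tube from B; A=[drum,bolt,flask] B=[lathe] C=[apple,joint,orb,tube]
Tick 5: prefer A, take drum from A; A=[bolt,flask] B=[lathe] C=[apple,joint,orb,tube,drum]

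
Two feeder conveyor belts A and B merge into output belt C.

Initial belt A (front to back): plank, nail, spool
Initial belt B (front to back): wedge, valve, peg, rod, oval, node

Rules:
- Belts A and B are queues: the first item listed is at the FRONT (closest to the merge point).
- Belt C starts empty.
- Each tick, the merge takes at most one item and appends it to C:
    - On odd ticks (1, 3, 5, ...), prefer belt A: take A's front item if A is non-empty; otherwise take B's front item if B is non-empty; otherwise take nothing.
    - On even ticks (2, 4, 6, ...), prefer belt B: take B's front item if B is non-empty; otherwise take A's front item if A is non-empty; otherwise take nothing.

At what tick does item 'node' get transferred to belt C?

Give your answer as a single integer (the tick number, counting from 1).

Answer: 9

Derivation:
Tick 1: prefer A, take plank from A; A=[nail,spool] B=[wedge,valve,peg,rod,oval,node] C=[plank]
Tick 2: prefer B, take wedge from B; A=[nail,spool] B=[valve,peg,rod,oval,node] C=[plank,wedge]
Tick 3: prefer A, take nail from A; A=[spool] B=[valve,peg,rod,oval,node] C=[plank,wedge,nail]
Tick 4: prefer B, take valve from B; A=[spool] B=[peg,rod,oval,node] C=[plank,wedge,nail,valve]
Tick 5: prefer A, take spool from A; A=[-] B=[peg,rod,oval,node] C=[plank,wedge,nail,valve,spool]
Tick 6: prefer B, take peg from B; A=[-] B=[rod,oval,node] C=[plank,wedge,nail,valve,spool,peg]
Tick 7: prefer A, take rod from B; A=[-] B=[oval,node] C=[plank,wedge,nail,valve,spool,peg,rod]
Tick 8: prefer B, take oval from B; A=[-] B=[node] C=[plank,wedge,nail,valve,spool,peg,rod,oval]
Tick 9: prefer A, take node from B; A=[-] B=[-] C=[plank,wedge,nail,valve,spool,peg,rod,oval,node]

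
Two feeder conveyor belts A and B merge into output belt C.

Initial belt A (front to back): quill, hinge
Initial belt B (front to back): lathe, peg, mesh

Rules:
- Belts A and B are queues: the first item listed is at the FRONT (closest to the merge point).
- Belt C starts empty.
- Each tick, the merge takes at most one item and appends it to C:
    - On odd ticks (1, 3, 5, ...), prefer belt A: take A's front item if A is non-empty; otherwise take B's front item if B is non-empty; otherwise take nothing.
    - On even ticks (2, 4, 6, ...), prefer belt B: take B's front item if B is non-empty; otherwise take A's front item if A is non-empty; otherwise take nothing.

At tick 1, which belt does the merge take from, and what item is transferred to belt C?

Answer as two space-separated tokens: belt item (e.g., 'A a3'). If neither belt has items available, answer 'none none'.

Tick 1: prefer A, take quill from A; A=[hinge] B=[lathe,peg,mesh] C=[quill]

Answer: A quill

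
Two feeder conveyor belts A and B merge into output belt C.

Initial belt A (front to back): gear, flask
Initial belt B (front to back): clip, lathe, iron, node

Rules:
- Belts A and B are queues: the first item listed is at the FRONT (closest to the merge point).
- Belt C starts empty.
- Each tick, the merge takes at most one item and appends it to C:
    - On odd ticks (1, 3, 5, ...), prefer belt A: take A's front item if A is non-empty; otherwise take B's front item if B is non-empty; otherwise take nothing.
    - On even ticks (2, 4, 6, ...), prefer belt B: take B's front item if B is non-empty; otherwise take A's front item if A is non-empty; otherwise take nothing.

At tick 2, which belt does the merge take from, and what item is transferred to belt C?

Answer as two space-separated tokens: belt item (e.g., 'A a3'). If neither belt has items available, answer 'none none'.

Answer: B clip

Derivation:
Tick 1: prefer A, take gear from A; A=[flask] B=[clip,lathe,iron,node] C=[gear]
Tick 2: prefer B, take clip from B; A=[flask] B=[lathe,iron,node] C=[gear,clip]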